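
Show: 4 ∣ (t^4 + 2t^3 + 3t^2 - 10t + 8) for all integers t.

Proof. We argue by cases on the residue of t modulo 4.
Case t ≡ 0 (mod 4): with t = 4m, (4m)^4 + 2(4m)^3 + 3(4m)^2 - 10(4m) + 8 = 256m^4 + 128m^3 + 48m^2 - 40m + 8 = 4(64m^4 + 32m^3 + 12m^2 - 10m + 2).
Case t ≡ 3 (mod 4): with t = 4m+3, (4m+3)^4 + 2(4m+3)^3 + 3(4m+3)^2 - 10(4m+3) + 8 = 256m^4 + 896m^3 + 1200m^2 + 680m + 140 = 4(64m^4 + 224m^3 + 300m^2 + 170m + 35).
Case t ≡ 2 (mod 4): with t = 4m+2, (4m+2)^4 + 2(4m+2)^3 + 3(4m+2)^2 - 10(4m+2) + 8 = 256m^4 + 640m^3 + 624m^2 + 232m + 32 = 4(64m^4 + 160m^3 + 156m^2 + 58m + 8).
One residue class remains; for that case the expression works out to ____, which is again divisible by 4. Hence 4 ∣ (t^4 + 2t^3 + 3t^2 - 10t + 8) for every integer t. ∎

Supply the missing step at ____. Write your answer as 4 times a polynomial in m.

4(64m^4 + 96m^3 + 60m^2 + 6m + 1)

Only t ≡ 1 (mod 4) is unaccounted for. Put t = 4m+1:
(4m+1)^4 + 2(4m+1)^3 + 3(4m+1)^2 - 10(4m+1) + 8 expands to 256m^4 + 384m^3 + 240m^2 + 24m + 4,
and factoring out 4 leaves 4(64m^4 + 96m^3 + 60m^2 + 6m + 1).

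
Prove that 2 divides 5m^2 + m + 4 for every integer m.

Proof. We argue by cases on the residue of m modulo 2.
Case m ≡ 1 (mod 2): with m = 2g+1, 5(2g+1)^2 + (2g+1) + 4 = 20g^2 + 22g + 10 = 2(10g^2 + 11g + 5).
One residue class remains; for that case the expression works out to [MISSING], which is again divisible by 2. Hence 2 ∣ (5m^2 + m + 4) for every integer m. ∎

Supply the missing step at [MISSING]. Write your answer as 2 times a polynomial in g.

2(10g^2 + g + 2)

The residues treated are {1}, so the missing case is m ≡ 0 (mod 2); write m = 2g.
Then 5(2g)^2 + (2g) + 4 = 20g^2 + 2g + 4 = 2(10g^2 + g + 2).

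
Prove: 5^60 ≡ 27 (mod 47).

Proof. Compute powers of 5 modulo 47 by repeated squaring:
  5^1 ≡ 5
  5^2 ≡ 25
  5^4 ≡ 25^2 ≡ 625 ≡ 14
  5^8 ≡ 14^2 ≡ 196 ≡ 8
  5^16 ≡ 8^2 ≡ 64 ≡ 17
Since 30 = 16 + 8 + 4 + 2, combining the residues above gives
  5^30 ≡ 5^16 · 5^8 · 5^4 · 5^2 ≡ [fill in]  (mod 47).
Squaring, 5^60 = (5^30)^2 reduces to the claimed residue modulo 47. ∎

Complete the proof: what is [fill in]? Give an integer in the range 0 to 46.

36

5^16 · 5^8 · 5^4 · 5^2 ≡ 17 · 8 · 14 · 25 = 47600.
47600 mod 47 = 36, so 5^30 ≡ 36 (mod 47).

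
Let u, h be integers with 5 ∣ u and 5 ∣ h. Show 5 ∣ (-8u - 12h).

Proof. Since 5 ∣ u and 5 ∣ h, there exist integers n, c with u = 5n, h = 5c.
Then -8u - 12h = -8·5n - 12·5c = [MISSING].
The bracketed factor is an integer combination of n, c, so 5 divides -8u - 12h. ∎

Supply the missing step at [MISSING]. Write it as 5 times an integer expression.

5(-12c - 8n)

Pull the common 5 out of every term: -8·5n - 12·5c = 5(-12c - 8n).
-12c - 8n is an integer, which exhibits the divisibility.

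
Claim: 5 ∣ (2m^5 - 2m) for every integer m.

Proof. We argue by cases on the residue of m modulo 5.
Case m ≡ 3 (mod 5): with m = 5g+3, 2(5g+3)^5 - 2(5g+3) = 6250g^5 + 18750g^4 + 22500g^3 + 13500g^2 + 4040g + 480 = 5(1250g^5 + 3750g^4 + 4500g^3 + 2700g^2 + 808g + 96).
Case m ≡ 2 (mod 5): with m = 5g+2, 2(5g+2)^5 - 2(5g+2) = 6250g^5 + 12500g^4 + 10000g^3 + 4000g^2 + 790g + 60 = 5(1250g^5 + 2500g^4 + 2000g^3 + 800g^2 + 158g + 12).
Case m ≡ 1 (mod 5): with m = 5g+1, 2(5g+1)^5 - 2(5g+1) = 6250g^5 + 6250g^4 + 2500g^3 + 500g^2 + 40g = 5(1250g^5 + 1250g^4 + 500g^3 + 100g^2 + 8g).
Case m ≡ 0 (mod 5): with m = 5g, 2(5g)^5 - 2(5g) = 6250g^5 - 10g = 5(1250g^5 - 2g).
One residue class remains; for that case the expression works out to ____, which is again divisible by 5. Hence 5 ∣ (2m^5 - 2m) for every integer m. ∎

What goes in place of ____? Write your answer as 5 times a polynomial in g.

Only m ≡ 4 (mod 5) is unaccounted for. Put m = 5g+4:
2(5g+4)^5 - 2(5g+4) expands to 6250g^5 + 25000g^4 + 40000g^3 + 32000g^2 + 12790g + 2040,
and factoring out 5 leaves 5(1250g^5 + 5000g^4 + 8000g^3 + 6400g^2 + 2558g + 408).

5(1250g^5 + 5000g^4 + 8000g^3 + 6400g^2 + 2558g + 408)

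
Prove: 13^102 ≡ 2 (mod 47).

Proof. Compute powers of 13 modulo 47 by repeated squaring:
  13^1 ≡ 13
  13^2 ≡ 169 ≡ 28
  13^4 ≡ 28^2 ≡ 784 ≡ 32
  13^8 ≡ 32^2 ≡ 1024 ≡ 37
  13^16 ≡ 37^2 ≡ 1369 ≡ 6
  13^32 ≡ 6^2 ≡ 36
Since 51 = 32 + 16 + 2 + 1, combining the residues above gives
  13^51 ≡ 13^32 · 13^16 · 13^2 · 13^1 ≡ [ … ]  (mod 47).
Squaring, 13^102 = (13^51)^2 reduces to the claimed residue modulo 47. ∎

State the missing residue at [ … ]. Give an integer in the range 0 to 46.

13^32 · 13^16 · 13^2 · 13^1 ≡ 36 · 6 · 28 · 13 = 78624.
78624 mod 47 = 40, so 13^51 ≡ 40 (mod 47).

40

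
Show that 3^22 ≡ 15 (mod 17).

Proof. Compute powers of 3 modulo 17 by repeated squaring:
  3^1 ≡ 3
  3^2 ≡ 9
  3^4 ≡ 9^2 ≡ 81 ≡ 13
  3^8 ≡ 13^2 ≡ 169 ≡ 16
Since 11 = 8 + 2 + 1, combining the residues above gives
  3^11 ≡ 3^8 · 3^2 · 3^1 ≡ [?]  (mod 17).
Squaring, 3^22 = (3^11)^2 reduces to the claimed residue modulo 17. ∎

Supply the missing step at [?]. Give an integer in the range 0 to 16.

7

Multiply the listed residues: 16 · 9 · 3 = 144 → 432.
Reducing modulo 17: 432 = 25·17 + 7, so 3^11 ≡ 7.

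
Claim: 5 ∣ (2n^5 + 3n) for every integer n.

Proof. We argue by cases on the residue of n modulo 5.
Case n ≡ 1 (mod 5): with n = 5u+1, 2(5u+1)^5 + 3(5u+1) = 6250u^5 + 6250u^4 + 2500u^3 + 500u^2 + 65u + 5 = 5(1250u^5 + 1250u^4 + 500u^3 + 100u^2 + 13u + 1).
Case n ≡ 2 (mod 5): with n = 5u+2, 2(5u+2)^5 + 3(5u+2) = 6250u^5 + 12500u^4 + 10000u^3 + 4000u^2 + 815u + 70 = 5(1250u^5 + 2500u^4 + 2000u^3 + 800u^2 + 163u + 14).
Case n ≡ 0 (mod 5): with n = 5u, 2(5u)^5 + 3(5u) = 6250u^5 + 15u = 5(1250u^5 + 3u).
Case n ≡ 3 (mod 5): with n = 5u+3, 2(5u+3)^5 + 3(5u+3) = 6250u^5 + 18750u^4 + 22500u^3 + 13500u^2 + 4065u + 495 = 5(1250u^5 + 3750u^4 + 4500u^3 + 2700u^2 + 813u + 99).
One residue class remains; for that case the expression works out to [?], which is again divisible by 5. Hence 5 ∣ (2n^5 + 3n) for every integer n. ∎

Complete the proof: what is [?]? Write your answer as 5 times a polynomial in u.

5(1250u^5 + 5000u^4 + 8000u^3 + 6400u^2 + 2563u + 412)

Only n ≡ 4 (mod 5) is unaccounted for. Put n = 5u+4:
2(5u+4)^5 + 3(5u+4) expands to 6250u^5 + 25000u^4 + 40000u^3 + 32000u^2 + 12815u + 2060,
and factoring out 5 leaves 5(1250u^5 + 5000u^4 + 8000u^3 + 6400u^2 + 2563u + 412).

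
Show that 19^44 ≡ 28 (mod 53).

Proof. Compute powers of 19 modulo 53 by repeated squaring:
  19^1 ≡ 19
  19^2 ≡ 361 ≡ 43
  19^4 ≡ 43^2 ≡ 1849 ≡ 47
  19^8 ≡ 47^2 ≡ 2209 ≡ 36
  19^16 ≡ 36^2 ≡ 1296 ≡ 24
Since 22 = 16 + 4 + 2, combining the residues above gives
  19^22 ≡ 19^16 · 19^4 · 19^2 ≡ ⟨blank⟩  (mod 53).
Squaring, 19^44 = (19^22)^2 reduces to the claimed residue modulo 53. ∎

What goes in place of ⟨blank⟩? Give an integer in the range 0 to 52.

Multiply the listed residues: 24 · 47 · 43 = 1128 → 48504.
Reducing modulo 53: 48504 = 915·53 + 9, so 19^22 ≡ 9.

9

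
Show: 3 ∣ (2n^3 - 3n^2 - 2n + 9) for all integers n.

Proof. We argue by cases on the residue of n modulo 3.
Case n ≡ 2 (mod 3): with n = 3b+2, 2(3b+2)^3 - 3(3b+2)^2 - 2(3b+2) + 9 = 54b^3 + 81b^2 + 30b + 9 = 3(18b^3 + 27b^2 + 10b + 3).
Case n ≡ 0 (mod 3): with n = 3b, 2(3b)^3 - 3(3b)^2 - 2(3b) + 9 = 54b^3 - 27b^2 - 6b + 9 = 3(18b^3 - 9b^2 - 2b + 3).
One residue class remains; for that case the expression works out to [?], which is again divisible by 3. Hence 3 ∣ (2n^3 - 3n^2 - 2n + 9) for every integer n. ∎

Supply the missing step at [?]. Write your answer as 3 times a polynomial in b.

3(18b^3 + 9b^2 - 2b + 2)

The residues treated are {2, 0}, so the missing case is n ≡ 1 (mod 3); write n = 3b+1.
Then 2(3b+1)^3 - 3(3b+1)^2 - 2(3b+1) + 9 = 54b^3 + 27b^2 - 6b + 6 = 3(18b^3 + 9b^2 - 2b + 2).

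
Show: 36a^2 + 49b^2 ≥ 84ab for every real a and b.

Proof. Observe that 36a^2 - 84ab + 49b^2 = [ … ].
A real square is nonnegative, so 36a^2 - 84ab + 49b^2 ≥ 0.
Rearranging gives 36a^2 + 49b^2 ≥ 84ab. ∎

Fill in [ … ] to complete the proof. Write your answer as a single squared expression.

(6a - 7b)^2

36a^2 - 84ab + 49b^2 is a perfect-square trinomial: the outer terms are (6a)^2 and (7b)^2, and the cross term is -2·6a·7b.
So 36a^2 - 84ab + 49b^2 = (6a - 7b)^2 ≥ 0.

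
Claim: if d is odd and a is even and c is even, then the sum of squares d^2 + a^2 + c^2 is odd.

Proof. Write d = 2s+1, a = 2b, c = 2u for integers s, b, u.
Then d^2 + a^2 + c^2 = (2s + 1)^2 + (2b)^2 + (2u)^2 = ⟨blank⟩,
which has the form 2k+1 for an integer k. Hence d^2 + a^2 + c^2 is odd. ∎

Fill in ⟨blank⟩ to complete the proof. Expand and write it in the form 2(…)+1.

Expanding: (2s + 1)^2 + (2b)^2 + (2u)^2 = 4b^2 + 4s^2 + 4s + 4u^2 + 1.
Every term except the constant is even, so this is 2(2b^2 + 2s^2 + 2s + 2u^2) + 1,
and 2b^2 + 2s^2 + 2s + 2u^2 ∈ ℤ gives the required form.

2(2b^2 + 2s^2 + 2s + 2u^2) + 1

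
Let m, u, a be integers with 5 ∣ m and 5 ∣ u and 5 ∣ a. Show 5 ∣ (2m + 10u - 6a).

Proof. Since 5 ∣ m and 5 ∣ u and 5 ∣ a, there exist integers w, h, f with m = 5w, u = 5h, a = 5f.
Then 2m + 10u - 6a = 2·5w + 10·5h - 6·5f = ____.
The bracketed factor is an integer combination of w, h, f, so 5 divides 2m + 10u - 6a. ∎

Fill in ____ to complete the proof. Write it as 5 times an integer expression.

Pull the common 5 out of every term: 2·5w + 10·5h - 6·5f = 5(-6f + 10h + 2w).
-6f + 10h + 2w is an integer, which exhibits the divisibility.

5(-6f + 10h + 2w)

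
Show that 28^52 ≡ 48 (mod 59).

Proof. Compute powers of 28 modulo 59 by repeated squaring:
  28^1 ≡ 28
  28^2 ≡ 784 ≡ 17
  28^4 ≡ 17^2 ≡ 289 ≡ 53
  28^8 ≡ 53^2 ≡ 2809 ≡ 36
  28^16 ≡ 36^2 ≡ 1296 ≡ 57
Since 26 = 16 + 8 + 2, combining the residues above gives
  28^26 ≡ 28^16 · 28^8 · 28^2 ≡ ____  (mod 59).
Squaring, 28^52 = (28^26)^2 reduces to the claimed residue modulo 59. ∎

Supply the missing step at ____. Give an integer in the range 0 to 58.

15

Multiply the listed residues: 57 · 36 · 17 = 2052 → 34884.
Reducing modulo 59: 34884 = 591·59 + 15, so 28^26 ≡ 15.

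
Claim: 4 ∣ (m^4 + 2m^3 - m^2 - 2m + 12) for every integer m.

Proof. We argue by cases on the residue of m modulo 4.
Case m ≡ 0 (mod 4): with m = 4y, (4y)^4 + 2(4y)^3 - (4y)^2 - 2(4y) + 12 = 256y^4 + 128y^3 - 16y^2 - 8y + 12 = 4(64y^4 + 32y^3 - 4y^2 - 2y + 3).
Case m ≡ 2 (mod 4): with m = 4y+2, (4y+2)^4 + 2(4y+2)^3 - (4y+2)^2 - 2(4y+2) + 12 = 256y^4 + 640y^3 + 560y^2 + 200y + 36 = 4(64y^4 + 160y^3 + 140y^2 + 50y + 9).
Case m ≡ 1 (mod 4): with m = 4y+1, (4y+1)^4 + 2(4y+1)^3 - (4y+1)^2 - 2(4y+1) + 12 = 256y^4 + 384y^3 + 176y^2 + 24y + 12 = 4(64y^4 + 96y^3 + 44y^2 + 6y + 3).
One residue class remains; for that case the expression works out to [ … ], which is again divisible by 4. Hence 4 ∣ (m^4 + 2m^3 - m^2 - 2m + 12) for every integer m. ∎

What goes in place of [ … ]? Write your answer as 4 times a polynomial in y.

4(64y^4 + 224y^3 + 284y^2 + 154y + 33)

The residues treated are {0, 2, 1}, so the missing case is m ≡ 3 (mod 4); write m = 4y+3.
Then (4y+3)^4 + 2(4y+3)^3 - (4y+3)^2 - 2(4y+3) + 12 = 256y^4 + 896y^3 + 1136y^2 + 616y + 132 = 4(64y^4 + 224y^3 + 284y^2 + 154y + 33).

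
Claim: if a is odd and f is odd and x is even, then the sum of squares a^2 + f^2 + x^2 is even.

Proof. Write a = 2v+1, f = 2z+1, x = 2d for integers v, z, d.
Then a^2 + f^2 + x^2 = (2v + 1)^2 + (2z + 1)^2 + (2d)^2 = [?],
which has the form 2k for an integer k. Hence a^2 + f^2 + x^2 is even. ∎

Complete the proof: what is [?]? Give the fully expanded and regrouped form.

Expanding: (2v + 1)^2 + (2z + 1)^2 + (2d)^2 = 4d^2 + 4v^2 + 4v + 4z^2 + 4z + 2.
Every term is even; pulling out the factor of 2 gives 2(2d^2 + 2v^2 + 2v + 2z^2 + 2z + 1).

2(2d^2 + 2v^2 + 2v + 2z^2 + 2z + 1)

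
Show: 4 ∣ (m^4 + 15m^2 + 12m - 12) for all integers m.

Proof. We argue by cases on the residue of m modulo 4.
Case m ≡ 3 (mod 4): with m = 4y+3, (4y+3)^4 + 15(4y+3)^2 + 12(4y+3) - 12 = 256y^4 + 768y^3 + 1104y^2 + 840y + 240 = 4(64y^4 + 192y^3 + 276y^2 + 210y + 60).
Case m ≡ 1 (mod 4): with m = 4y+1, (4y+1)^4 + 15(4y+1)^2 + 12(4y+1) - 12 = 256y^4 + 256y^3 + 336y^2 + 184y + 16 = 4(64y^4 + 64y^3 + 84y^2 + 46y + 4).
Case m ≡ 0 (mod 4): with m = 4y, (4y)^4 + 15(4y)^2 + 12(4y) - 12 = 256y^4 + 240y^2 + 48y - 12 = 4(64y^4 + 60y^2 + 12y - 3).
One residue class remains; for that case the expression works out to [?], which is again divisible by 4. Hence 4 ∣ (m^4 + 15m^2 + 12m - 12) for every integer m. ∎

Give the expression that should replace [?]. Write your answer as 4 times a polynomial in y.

4(64y^4 + 128y^3 + 156y^2 + 104y + 22)

The residues treated are {3, 1, 0}, so the missing case is m ≡ 2 (mod 4); write m = 4y+2.
Then (4y+2)^4 + 15(4y+2)^2 + 12(4y+2) - 12 = 256y^4 + 512y^3 + 624y^2 + 416y + 88 = 4(64y^4 + 128y^3 + 156y^2 + 104y + 22).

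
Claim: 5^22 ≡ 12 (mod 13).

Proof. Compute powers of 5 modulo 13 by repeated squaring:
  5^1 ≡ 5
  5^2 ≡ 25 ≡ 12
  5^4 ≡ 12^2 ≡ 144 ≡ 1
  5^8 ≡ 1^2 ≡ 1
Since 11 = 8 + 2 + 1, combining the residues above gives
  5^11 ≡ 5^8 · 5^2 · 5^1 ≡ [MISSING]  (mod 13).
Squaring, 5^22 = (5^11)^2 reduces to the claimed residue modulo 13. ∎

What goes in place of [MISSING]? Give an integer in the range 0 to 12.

8

Multiply the listed residues: 1 · 12 · 5 = 12 → 60.
Reducing modulo 13: 60 = 4·13 + 8, so 5^11 ≡ 8.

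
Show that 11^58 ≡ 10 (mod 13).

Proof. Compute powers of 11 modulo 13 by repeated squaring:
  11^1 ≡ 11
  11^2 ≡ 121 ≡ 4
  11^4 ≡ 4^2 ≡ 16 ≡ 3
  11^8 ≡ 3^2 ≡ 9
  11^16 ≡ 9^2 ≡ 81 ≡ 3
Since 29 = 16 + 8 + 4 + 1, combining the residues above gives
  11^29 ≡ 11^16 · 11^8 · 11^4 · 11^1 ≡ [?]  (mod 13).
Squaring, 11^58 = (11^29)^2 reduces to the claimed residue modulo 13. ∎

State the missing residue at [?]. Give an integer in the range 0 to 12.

7

11^16 · 11^8 · 11^4 · 11^1 ≡ 3 · 9 · 3 · 11 = 891.
891 mod 13 = 7, so 11^29 ≡ 7 (mod 13).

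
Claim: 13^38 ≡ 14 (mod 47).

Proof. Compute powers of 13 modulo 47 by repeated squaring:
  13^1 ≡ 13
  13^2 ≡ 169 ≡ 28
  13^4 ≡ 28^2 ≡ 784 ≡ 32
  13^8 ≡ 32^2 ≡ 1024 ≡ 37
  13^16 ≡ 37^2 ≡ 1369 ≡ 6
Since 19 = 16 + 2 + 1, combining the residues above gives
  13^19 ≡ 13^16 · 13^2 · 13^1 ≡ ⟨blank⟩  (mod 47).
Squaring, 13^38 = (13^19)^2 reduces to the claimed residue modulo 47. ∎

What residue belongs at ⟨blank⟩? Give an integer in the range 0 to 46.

22

13^16 · 13^2 · 13^1 ≡ 6 · 28 · 13 = 2184.
2184 mod 47 = 22, so 13^19 ≡ 22 (mod 47).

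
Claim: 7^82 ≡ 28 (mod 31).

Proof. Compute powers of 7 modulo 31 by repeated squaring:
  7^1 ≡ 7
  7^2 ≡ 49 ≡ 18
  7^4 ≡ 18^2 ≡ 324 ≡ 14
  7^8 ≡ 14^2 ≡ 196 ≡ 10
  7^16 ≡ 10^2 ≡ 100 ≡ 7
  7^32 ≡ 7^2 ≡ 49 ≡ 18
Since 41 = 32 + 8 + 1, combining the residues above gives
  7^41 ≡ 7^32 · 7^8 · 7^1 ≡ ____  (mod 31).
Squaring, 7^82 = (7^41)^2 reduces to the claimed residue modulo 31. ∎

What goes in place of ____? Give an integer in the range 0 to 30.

Multiply the listed residues: 18 · 10 · 7 = 180 → 1260.
Reducing modulo 31: 1260 = 40·31 + 20, so 7^41 ≡ 20.

20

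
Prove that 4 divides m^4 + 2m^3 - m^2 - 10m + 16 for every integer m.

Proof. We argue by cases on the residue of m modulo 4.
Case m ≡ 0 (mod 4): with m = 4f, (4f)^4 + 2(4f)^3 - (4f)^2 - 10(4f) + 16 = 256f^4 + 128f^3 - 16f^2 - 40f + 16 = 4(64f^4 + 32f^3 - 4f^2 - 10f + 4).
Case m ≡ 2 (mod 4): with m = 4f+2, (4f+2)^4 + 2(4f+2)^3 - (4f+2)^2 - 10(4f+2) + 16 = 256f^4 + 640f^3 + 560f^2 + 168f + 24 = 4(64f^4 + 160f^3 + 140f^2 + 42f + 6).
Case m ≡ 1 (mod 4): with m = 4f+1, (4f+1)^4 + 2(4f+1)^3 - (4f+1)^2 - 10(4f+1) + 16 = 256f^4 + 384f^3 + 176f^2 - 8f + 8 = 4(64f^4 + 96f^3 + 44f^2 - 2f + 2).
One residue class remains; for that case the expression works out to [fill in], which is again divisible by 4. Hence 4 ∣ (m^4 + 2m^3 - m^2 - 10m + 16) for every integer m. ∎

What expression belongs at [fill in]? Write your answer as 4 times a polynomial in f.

Only m ≡ 3 (mod 4) is unaccounted for. Put m = 4f+3:
(4f+3)^4 + 2(4f+3)^3 - (4f+3)^2 - 10(4f+3) + 16 expands to 256f^4 + 896f^3 + 1136f^2 + 584f + 112,
and factoring out 4 leaves 4(64f^4 + 224f^3 + 284f^2 + 146f + 28).

4(64f^4 + 224f^3 + 284f^2 + 146f + 28)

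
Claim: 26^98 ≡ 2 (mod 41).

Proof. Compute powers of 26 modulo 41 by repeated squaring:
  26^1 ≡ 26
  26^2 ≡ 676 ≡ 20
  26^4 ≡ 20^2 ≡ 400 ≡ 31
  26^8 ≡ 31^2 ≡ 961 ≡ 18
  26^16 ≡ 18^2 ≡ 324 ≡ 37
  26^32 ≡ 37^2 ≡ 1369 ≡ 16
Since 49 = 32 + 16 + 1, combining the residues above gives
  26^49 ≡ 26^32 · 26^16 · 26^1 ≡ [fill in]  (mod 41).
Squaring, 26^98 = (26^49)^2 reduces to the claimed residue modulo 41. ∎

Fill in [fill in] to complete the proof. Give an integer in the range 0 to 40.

17

Multiply the listed residues: 16 · 37 · 26 = 592 → 15392.
Reducing modulo 41: 15392 = 375·41 + 17, so 26^49 ≡ 17.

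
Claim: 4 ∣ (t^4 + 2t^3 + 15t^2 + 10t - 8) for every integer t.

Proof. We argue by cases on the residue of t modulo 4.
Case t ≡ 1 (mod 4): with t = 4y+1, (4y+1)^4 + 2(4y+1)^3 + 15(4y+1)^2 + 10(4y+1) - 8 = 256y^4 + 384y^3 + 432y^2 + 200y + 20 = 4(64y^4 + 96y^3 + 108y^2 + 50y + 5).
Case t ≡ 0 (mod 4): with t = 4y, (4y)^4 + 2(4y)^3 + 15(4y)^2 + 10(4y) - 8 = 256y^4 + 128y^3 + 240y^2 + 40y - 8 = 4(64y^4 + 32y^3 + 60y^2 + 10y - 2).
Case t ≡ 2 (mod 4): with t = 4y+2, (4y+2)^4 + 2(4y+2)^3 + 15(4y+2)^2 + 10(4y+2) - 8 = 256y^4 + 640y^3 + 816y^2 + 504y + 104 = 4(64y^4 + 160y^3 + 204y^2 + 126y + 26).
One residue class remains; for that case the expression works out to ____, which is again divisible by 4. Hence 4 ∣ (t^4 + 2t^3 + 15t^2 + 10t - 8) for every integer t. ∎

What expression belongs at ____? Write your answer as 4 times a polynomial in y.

4(64y^4 + 224y^3 + 348y^2 + 262y + 73)

Only t ≡ 3 (mod 4) is unaccounted for. Put t = 4y+3:
(4y+3)^4 + 2(4y+3)^3 + 15(4y+3)^2 + 10(4y+3) - 8 expands to 256y^4 + 896y^3 + 1392y^2 + 1048y + 292,
and factoring out 4 leaves 4(64y^4 + 224y^3 + 348y^2 + 262y + 73).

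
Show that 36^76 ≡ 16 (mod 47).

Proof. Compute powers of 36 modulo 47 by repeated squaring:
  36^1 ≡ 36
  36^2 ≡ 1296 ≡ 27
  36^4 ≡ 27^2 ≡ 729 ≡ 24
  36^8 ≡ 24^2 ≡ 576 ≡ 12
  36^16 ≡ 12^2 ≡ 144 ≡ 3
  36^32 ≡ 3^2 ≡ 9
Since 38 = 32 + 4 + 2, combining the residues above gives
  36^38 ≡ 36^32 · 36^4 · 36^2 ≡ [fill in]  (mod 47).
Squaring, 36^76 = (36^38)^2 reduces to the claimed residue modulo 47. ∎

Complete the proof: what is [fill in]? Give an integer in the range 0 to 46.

Multiply the listed residues: 9 · 24 · 27 = 216 → 5832.
Reducing modulo 47: 5832 = 124·47 + 4, so 36^38 ≡ 4.

4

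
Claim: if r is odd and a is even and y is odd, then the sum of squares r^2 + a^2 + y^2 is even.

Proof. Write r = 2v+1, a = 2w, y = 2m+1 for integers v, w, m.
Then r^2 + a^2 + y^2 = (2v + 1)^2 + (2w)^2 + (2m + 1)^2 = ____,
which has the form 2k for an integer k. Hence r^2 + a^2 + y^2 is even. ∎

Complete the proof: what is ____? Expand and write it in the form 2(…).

2(2m^2 + 2m + 2v^2 + 2v + 2w^2 + 1)

(2v + 1)^2 + (2w)^2 + (2m + 1)^2 = 4m^2 + 4m + 4v^2 + 4v + 4w^2 + 2
= 2(2m^2 + 2m + 2v^2 + 2v + 2w^2 + 1).
Since 2m^2 + 2m + 2v^2 + 2v + 2w^2 + 1 is an integer, the sum of squares is of the form 2k for an integer k.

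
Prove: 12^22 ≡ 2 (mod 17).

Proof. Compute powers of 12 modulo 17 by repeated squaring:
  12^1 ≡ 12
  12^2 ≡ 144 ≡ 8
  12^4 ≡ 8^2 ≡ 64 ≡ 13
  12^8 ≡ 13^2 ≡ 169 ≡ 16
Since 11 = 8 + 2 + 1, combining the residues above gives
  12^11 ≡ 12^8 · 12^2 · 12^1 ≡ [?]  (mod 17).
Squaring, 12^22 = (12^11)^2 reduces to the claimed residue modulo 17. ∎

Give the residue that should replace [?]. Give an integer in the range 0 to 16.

6

Multiply the listed residues: 16 · 8 · 12 = 128 → 1536.
Reducing modulo 17: 1536 = 90·17 + 6, so 12^11 ≡ 6.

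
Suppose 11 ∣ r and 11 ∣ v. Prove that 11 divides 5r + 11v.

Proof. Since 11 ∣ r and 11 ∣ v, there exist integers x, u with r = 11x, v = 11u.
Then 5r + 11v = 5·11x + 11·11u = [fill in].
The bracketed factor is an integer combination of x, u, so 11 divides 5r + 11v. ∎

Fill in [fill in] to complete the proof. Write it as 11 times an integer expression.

11(11u + 5x)

Each term has a factor of 11: 5·11x + 11·11u = 11·(11u + 5x).
Since 11u + 5x is an integer, 11 ∣ (5r + 11v).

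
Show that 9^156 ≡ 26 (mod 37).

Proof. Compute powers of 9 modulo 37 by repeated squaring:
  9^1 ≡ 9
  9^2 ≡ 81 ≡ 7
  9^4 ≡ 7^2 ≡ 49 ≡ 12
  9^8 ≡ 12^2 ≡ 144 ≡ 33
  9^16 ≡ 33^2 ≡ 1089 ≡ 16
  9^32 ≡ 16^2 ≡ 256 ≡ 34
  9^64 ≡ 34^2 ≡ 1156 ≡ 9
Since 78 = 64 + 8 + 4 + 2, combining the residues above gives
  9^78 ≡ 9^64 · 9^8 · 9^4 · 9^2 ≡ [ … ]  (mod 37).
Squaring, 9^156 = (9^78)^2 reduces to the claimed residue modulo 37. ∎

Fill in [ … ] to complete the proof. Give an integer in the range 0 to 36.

9^64 · 9^8 · 9^4 · 9^2 ≡ 9 · 33 · 12 · 7 = 24948.
24948 mod 37 = 10, so 9^78 ≡ 10 (mod 37).

10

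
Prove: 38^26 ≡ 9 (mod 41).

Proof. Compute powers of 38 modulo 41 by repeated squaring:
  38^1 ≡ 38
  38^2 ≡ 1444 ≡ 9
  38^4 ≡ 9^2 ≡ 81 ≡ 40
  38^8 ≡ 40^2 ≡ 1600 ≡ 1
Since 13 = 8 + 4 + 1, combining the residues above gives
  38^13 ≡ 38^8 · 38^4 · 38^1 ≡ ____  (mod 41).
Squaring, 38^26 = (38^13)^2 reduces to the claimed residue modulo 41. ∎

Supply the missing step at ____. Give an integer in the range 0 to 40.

3

Multiply the listed residues: 1 · 40 · 38 = 40 → 1520.
Reducing modulo 41: 1520 = 37·41 + 3, so 38^13 ≡ 3.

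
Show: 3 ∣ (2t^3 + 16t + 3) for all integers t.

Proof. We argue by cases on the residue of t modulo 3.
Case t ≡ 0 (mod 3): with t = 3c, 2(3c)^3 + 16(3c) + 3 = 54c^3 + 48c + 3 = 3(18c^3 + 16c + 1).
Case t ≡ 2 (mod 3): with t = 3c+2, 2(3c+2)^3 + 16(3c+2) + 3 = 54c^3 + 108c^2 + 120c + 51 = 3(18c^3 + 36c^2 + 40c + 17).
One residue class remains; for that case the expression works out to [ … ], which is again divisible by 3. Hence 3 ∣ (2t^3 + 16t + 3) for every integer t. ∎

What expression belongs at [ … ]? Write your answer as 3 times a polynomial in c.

3(18c^3 + 18c^2 + 22c + 7)

The residues treated are {0, 2}, so the missing case is t ≡ 1 (mod 3); write t = 3c+1.
Then 2(3c+1)^3 + 16(3c+1) + 3 = 54c^3 + 54c^2 + 66c + 21 = 3(18c^3 + 18c^2 + 22c + 7).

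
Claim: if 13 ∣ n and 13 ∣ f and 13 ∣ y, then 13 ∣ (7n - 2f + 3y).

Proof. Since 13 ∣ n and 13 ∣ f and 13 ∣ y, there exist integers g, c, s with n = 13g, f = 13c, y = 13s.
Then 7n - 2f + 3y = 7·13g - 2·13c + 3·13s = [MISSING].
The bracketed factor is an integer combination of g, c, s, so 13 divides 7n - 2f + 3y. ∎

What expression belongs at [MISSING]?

Each term has a factor of 13: 7·13g - 2·13c + 3·13s = 13·(-2c + 7g + 3s).
Since -2c + 7g + 3s is an integer, 13 ∣ (7n - 2f + 3y).

13(-2c + 7g + 3s)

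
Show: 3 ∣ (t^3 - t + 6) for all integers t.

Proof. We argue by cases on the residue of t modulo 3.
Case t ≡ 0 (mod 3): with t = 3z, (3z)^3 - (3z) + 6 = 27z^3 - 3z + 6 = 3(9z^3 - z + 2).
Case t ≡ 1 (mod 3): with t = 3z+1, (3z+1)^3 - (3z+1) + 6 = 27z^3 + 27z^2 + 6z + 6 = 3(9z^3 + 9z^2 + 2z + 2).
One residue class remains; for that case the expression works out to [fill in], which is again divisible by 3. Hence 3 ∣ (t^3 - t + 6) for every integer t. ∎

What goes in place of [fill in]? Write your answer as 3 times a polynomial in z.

3(9z^3 + 18z^2 + 11z + 4)

The residues treated are {0, 1}, so the missing case is t ≡ 2 (mod 3); write t = 3z+2.
Then (3z+2)^3 - (3z+2) + 6 = 27z^3 + 54z^2 + 33z + 12 = 3(9z^3 + 18z^2 + 11z + 4).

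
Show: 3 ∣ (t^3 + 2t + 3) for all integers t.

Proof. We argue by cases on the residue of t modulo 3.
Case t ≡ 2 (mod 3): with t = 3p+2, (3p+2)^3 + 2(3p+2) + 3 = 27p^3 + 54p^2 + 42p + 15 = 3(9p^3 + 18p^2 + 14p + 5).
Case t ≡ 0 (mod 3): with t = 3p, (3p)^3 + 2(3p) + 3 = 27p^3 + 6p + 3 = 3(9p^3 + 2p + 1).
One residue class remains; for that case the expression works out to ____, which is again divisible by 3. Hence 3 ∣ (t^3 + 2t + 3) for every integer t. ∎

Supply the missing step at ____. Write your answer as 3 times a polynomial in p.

The residues treated are {2, 0}, so the missing case is t ≡ 1 (mod 3); write t = 3p+1.
Then (3p+1)^3 + 2(3p+1) + 3 = 27p^3 + 27p^2 + 15p + 6 = 3(9p^3 + 9p^2 + 5p + 2).

3(9p^3 + 9p^2 + 5p + 2)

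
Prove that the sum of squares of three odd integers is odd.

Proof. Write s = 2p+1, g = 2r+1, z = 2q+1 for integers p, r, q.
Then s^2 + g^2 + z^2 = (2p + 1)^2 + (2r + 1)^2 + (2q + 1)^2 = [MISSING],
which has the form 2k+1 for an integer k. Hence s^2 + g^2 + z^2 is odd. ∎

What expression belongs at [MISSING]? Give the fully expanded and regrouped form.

Expanding: (2p + 1)^2 + (2r + 1)^2 + (2q + 1)^2 = 4p^2 + 4p + 4q^2 + 4q + 4r^2 + 4r + 3.
Every term except the constant is even, so this is 2(2p^2 + 2p + 2q^2 + 2q + 2r^2 + 2r + 1) + 1,
and 2p^2 + 2p + 2q^2 + 2q + 2r^2 + 2r + 1 ∈ ℤ gives the required form.

2(2p^2 + 2p + 2q^2 + 2q + 2r^2 + 2r + 1) + 1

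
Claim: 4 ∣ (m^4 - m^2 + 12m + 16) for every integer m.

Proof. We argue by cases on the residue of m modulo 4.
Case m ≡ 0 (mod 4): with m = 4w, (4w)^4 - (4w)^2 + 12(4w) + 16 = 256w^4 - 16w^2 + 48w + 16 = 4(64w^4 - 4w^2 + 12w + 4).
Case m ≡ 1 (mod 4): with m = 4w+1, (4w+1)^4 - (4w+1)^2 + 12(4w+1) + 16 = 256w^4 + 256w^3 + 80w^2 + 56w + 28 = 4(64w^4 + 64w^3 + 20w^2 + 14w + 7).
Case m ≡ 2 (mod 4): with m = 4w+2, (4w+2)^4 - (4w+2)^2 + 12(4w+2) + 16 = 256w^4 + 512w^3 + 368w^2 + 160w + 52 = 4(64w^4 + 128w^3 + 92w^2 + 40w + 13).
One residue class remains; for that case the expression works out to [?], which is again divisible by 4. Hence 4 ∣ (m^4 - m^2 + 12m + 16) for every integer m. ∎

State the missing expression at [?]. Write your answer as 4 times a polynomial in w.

Only m ≡ 3 (mod 4) is unaccounted for. Put m = 4w+3:
(4w+3)^4 - (4w+3)^2 + 12(4w+3) + 16 expands to 256w^4 + 768w^3 + 848w^2 + 456w + 124,
and factoring out 4 leaves 4(64w^4 + 192w^3 + 212w^2 + 114w + 31).

4(64w^4 + 192w^3 + 212w^2 + 114w + 31)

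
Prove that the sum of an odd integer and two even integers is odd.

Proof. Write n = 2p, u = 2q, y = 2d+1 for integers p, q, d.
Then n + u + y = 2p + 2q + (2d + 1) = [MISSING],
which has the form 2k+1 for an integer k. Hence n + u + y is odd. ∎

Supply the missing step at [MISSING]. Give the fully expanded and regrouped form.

2(d + p + q) + 1

2p + 2q + (2d + 1) = 2d + 2p + 2q + 1
= 2(d + p + q) + 1.
Since d + p + q is an integer, the sum is of the form 2k+1 for an integer k.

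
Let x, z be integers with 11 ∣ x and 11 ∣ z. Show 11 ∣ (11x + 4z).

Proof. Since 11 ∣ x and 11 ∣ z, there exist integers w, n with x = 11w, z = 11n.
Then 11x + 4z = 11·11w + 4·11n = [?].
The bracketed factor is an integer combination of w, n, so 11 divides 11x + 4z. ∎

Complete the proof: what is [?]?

Each term has a factor of 11: 11·11w + 4·11n = 11·(4n + 11w).
Since 4n + 11w is an integer, 11 ∣ (11x + 4z).

11(4n + 11w)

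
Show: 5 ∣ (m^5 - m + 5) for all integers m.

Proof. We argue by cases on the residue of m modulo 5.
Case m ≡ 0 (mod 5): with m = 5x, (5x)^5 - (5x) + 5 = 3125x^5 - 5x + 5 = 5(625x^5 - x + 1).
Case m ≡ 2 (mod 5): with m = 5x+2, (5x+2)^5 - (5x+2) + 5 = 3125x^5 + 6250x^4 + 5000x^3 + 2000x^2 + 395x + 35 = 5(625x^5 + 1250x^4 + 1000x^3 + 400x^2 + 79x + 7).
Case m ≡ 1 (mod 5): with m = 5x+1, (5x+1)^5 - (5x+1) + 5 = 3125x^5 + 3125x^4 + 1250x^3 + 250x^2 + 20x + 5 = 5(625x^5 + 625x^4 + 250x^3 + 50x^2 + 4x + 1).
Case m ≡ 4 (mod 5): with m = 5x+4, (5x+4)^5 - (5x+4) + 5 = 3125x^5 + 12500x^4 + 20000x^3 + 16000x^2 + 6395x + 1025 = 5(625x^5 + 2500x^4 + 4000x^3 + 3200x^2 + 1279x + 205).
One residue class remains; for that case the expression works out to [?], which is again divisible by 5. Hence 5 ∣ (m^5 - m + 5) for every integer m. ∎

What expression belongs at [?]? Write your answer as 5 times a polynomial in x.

The residues treated are {0, 2, 1, 4}, so the missing case is m ≡ 3 (mod 5); write m = 5x+3.
Then (5x+3)^5 - (5x+3) + 5 = 3125x^5 + 9375x^4 + 11250x^3 + 6750x^2 + 2020x + 245 = 5(625x^5 + 1875x^4 + 2250x^3 + 1350x^2 + 404x + 49).

5(625x^5 + 1875x^4 + 2250x^3 + 1350x^2 + 404x + 49)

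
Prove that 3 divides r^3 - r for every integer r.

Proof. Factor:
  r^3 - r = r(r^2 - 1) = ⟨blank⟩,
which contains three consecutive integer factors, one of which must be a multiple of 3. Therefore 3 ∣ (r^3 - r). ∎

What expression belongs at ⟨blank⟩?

(r - 1)r(r + 1)

r(r^2 - 1) = r(r - 1)(r + 1) = (r - 1)r(r + 1).
These three factors are consecutive integers, so their product is divisible by 3.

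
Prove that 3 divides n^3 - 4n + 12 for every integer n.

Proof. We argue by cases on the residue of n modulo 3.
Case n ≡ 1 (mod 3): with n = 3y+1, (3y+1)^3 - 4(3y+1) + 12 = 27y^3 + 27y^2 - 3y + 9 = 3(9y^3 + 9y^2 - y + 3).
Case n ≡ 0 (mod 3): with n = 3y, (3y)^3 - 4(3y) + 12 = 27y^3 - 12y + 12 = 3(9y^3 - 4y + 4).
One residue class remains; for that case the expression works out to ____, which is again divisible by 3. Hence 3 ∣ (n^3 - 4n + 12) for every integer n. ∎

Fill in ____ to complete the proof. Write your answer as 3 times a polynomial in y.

3(9y^3 + 18y^2 + 8y + 4)

The residues treated are {1, 0}, so the missing case is n ≡ 2 (mod 3); write n = 3y+2.
Then (3y+2)^3 - 4(3y+2) + 12 = 27y^3 + 54y^2 + 24y + 12 = 3(9y^3 + 18y^2 + 8y + 4).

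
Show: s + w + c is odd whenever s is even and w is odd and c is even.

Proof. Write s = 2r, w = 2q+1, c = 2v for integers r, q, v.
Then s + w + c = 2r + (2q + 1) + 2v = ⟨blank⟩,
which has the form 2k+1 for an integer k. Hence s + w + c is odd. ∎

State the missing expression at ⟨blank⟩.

2r + (2q + 1) + 2v = 2q + 2r + 2v + 1
= 2(q + r + v) + 1.
Since q + r + v is an integer, the sum is of the form 2k+1 for an integer k.

2(q + r + v) + 1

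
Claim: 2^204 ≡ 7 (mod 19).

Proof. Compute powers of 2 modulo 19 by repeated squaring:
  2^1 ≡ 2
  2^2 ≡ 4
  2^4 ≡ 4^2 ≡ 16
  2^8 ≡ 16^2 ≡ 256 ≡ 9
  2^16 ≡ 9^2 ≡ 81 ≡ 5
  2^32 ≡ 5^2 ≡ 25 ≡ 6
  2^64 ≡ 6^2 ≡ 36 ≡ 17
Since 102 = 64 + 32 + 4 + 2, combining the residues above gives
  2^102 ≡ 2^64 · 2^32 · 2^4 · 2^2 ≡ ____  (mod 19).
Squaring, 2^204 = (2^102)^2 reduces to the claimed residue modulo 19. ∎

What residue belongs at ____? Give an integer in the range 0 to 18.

Multiply the listed residues: 17 · 6 · 16 · 4 = 102 → 1632 → 6528.
Reducing modulo 19: 6528 = 343·19 + 11, so 2^102 ≡ 11.

11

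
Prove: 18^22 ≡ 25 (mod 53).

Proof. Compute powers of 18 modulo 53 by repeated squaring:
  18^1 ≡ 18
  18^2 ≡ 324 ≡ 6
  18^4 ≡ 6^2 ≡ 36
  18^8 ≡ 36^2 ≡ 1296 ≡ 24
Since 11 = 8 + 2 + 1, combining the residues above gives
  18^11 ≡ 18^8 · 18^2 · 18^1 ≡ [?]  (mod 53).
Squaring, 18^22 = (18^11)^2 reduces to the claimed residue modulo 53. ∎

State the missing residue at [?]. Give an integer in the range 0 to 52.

48

18^8 · 18^2 · 18^1 ≡ 24 · 6 · 18 = 2592.
2592 mod 53 = 48, so 18^11 ≡ 48 (mod 53).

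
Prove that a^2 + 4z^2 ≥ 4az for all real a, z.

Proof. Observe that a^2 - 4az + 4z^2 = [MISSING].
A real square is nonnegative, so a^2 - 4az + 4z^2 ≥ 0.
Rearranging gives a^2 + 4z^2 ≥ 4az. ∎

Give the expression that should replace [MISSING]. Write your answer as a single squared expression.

(a - 2z)^2

The leading and trailing coefficients are 1^2 and 2^2, and 4 = 2·1·2, so the trinomial is (a - 2z)^2.
Hence a^2 - 4az + 4z^2 ≥ 0.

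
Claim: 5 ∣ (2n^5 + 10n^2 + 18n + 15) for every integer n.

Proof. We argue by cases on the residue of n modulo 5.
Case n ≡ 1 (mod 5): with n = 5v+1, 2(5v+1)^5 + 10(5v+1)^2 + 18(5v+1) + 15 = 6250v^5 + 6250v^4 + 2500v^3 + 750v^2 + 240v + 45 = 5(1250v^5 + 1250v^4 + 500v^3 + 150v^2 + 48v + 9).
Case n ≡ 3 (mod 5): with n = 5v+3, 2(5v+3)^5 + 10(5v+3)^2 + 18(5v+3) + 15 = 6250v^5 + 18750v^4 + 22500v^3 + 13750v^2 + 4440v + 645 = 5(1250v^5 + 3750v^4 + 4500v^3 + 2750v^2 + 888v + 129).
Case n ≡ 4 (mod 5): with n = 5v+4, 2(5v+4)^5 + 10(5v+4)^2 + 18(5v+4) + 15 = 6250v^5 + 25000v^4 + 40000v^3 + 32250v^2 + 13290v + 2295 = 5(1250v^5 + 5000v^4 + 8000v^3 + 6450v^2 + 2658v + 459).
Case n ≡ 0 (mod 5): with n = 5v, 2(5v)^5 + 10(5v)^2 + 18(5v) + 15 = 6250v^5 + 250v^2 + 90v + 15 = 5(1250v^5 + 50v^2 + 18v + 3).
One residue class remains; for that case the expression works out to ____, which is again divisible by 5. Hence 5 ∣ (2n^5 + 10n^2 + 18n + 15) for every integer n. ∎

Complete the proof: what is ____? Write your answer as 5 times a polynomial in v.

5(1250v^5 + 2500v^4 + 2000v^3 + 850v^2 + 218v + 31)

Only n ≡ 2 (mod 5) is unaccounted for. Put n = 5v+2:
2(5v+2)^5 + 10(5v+2)^2 + 18(5v+2) + 15 expands to 6250v^5 + 12500v^4 + 10000v^3 + 4250v^2 + 1090v + 155,
and factoring out 5 leaves 5(1250v^5 + 2500v^4 + 2000v^3 + 850v^2 + 218v + 31).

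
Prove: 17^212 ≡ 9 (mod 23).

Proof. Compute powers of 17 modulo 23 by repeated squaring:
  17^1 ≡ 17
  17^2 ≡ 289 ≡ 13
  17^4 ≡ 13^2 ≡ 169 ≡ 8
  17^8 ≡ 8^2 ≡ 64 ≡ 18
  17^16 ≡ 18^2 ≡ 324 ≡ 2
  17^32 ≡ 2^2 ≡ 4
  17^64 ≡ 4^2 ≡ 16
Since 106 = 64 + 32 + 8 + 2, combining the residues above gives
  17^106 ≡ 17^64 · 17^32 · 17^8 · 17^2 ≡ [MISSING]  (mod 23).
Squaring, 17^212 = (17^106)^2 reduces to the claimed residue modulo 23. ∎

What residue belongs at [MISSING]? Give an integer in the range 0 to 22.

Multiply the listed residues: 16 · 4 · 18 · 13 = 64 → 1152 → 14976.
Reducing modulo 23: 14976 = 651·23 + 3, so 17^106 ≡ 3.

3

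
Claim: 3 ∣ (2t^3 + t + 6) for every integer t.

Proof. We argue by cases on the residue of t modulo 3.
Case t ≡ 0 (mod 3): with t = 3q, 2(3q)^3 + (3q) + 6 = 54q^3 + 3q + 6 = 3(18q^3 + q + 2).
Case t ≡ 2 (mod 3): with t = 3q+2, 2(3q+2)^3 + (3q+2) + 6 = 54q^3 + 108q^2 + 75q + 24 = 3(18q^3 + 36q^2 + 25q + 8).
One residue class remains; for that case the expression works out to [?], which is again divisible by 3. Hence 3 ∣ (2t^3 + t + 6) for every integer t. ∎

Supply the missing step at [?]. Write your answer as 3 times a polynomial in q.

The residues treated are {0, 2}, so the missing case is t ≡ 1 (mod 3); write t = 3q+1.
Then 2(3q+1)^3 + (3q+1) + 6 = 54q^3 + 54q^2 + 21q + 9 = 3(18q^3 + 18q^2 + 7q + 3).

3(18q^3 + 18q^2 + 7q + 3)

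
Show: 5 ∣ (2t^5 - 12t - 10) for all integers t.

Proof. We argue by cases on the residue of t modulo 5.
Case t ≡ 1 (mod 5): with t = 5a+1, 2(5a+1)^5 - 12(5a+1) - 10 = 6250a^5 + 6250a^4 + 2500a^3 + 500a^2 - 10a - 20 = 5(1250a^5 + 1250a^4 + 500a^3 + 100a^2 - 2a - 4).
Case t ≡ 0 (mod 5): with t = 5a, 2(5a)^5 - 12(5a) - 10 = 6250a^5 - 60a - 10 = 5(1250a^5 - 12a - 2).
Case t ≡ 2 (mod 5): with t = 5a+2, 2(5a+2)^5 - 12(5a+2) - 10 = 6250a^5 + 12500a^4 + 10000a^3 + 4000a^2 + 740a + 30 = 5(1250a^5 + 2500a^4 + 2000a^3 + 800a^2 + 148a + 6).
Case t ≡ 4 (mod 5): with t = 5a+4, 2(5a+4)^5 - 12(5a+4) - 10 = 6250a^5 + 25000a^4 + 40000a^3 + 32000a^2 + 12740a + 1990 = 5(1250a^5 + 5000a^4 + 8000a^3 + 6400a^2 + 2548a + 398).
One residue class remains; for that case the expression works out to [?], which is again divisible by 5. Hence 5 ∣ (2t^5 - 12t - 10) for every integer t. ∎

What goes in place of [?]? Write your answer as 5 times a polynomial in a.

5(1250a^5 + 3750a^4 + 4500a^3 + 2700a^2 + 798a + 88)

The residues treated are {1, 0, 2, 4}, so the missing case is t ≡ 3 (mod 5); write t = 5a+3.
Then 2(5a+3)^5 - 12(5a+3) - 10 = 6250a^5 + 18750a^4 + 22500a^3 + 13500a^2 + 3990a + 440 = 5(1250a^5 + 3750a^4 + 4500a^3 + 2700a^2 + 798a + 88).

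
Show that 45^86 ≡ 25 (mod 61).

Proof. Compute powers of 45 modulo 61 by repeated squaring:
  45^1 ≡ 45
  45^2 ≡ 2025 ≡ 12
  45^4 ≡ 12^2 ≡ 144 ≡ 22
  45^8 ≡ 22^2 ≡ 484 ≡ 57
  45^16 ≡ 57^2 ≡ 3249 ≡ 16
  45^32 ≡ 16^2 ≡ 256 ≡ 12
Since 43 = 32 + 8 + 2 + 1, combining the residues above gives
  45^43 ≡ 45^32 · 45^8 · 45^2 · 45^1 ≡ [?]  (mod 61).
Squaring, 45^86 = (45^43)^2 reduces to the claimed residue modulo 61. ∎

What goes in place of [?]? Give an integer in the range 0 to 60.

45^32 · 45^8 · 45^2 · 45^1 ≡ 12 · 57 · 12 · 45 = 369360.
369360 mod 61 = 5, so 45^43 ≡ 5 (mod 61).

5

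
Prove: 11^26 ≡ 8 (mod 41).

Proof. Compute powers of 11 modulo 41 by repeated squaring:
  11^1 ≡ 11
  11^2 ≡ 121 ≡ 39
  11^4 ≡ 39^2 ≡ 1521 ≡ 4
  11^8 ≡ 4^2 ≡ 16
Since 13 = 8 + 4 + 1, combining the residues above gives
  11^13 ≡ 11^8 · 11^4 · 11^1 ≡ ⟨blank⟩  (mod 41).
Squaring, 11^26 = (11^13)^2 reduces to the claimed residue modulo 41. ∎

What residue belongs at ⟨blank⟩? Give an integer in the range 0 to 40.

7

Multiply the listed residues: 16 · 4 · 11 = 64 → 704.
Reducing modulo 41: 704 = 17·41 + 7, so 11^13 ≡ 7.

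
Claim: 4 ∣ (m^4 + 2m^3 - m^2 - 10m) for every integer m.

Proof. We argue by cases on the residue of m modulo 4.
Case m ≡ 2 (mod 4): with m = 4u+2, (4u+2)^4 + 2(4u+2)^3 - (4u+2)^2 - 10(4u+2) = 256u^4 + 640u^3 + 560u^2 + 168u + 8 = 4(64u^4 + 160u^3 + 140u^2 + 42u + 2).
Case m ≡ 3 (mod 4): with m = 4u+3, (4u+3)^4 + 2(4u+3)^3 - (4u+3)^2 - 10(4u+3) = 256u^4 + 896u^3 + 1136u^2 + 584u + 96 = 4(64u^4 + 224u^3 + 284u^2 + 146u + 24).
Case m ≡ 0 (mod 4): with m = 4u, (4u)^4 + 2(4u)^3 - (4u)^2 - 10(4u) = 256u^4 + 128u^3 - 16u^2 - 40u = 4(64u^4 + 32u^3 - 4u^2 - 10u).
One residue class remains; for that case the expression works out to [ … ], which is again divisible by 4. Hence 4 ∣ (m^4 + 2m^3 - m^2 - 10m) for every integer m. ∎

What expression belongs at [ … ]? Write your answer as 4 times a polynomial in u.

Only m ≡ 1 (mod 4) is unaccounted for. Put m = 4u+1:
(4u+1)^4 + 2(4u+1)^3 - (4u+1)^2 - 10(4u+1) expands to 256u^4 + 384u^3 + 176u^2 - 8u - 8,
and factoring out 4 leaves 4(64u^4 + 96u^3 + 44u^2 - 2u - 2).

4(64u^4 + 96u^3 + 44u^2 - 2u - 2)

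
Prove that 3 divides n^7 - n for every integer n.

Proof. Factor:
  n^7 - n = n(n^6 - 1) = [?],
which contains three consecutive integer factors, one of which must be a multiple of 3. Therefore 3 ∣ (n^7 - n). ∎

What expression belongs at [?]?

(n - 1)n(n + 1)(n^4 + n^2 + 1)

n^6 - 1 = (n^2 - 1)(n^4 + n^2 + 1), and n^2 - 1 = (n-1)(n+1).
So n(n^6 - 1) = (n - 1)n(n + 1)(n^4 + n^2 + 1).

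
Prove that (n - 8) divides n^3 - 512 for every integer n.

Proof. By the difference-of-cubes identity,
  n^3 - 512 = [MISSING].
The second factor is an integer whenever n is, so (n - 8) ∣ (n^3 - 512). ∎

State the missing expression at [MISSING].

(n - 8)(n^2 + 8n + 64)

a^3 - b^3 = (a - b)(a^2 + ab + b^2). With a = n, b = 8:
n^3 - 512 = (n - 8)(n^2 + 8n + 64).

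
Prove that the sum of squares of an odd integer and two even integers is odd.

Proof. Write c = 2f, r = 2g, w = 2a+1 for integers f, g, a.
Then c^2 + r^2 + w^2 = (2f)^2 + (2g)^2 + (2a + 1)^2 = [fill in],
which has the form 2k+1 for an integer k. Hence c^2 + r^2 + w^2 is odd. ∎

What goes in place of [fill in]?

2(2a^2 + 2a + 2f^2 + 2g^2) + 1

(2f)^2 + (2g)^2 + (2a + 1)^2 = 4a^2 + 4a + 4f^2 + 4g^2 + 1
= 2(2a^2 + 2a + 2f^2 + 2g^2) + 1.
Since 2a^2 + 2a + 2f^2 + 2g^2 is an integer, the sum of squares is of the form 2k+1 for an integer k.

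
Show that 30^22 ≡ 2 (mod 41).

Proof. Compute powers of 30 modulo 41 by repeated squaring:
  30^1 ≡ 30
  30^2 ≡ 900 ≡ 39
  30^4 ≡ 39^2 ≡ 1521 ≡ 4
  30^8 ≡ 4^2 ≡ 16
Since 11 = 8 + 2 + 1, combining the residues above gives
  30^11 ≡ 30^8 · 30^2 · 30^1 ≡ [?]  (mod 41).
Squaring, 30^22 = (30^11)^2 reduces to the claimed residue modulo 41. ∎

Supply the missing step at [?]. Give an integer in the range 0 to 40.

24

30^8 · 30^2 · 30^1 ≡ 16 · 39 · 30 = 18720.
18720 mod 41 = 24, so 30^11 ≡ 24 (mod 41).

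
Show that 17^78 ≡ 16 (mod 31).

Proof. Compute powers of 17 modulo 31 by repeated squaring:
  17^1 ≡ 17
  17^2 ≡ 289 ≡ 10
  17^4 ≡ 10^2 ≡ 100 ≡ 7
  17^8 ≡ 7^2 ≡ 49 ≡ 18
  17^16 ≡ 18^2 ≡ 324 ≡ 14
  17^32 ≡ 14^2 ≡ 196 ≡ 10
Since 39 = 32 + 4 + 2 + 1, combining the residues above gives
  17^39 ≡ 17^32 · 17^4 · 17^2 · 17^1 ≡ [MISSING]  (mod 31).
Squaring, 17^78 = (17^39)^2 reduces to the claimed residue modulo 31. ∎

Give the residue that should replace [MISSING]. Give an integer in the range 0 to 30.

27

17^32 · 17^4 · 17^2 · 17^1 ≡ 10 · 7 · 10 · 17 = 11900.
11900 mod 31 = 27, so 17^39 ≡ 27 (mod 31).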